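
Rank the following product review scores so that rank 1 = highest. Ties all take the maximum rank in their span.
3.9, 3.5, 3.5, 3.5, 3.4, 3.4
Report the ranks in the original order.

Sorted (descending): 3.9, 3.5, 3.5, 3.5, 3.4, 3.4
The 3 values of 3.5 occupy positions 2–4 → each gets rank 4.
The 2 values of 3.4 occupy positions 5–6 → each gets rank 6.

1, 4, 4, 4, 6, 6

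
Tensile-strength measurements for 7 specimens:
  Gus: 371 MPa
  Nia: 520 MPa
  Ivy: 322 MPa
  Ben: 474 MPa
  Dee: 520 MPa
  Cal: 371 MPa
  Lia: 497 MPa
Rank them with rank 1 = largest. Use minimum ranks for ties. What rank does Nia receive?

1

Sorted (descending): 520, 520, 497, 474, 371, 371, 322
The 2 values of 520 occupy positions 1–2 → each gets rank 1.
The 2 values of 371 occupy positions 5–6 → each gets rank 5.
Nia has value 520 MPa → rank 1.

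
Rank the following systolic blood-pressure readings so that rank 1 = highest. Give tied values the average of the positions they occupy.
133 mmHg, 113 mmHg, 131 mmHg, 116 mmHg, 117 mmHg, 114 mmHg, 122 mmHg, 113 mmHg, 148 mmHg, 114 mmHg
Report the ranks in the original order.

Sorted (descending): 148, 133, 131, 122, 117, 116, 114, 114, 113, 113
The 2 values of 114 occupy positions 7–8 → average rank (7+8)/2 = 7.5.
The 2 values of 113 occupy positions 9–10 → average rank (9+10)/2 = 9.5.

2, 9.5, 3, 6, 5, 7.5, 4, 9.5, 1, 7.5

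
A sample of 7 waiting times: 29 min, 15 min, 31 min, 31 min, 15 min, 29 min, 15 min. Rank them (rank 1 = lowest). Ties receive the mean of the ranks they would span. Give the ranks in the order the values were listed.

4.5, 2, 6.5, 6.5, 2, 4.5, 2

Sorted (ascending): 15, 15, 15, 29, 29, 31, 31
The 3 values of 15 occupy positions 1–3 → average rank 2.
The 2 values of 29 occupy positions 4–5 → average rank (4+5)/2 = 4.5.
The 2 values of 31 occupy positions 6–7 → average rank (6+7)/2 = 6.5.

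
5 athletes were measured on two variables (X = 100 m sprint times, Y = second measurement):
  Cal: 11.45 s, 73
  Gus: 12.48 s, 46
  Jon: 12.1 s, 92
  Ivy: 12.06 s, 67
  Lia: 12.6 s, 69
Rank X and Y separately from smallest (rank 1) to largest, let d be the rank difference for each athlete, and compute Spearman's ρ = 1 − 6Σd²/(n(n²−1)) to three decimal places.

Ranks of variable 1: 1, 4, 3, 2, 5
Ranks of variable 2: 4, 1, 5, 2, 3
d = r₁ − r₂: -3, 3, -2, 0, 2
d²: 9, 9, 4, 0, 4; Σd² = 26
ρ = 1 − 6·26/(5·24) = 1 − 156/120 = -0.300

-0.300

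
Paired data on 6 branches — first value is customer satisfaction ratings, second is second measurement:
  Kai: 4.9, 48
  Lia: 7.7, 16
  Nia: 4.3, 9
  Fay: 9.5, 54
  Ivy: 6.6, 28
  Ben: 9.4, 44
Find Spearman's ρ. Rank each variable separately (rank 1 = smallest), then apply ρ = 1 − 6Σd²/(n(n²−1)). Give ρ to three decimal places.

Ranks of variable 1: 2, 4, 1, 6, 3, 5
Ranks of variable 2: 5, 2, 1, 6, 3, 4
d = r₁ − r₂: -3, 2, 0, 0, 0, 1
d²: 9, 4, 0, 0, 0, 1; Σd² = 14
ρ = 1 − 6·14/(6·35) = 1 − 84/210 = 0.600

0.600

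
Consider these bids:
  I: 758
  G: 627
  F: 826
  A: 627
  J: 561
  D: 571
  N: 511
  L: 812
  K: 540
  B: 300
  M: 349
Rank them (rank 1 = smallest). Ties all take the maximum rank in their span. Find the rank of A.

Sorted (ascending): 300, 349, 511, 540, 561, 571, 627, 627, 758, 812, 826
The 2 values of 627 occupy positions 7–8 → each gets rank 8.
A has value 627 → rank 8.

8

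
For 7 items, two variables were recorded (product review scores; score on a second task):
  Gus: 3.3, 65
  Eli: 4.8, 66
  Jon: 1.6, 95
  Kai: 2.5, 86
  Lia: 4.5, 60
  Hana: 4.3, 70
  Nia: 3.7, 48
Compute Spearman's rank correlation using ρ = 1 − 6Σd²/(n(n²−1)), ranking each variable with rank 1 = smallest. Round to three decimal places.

-0.536

Ranks of variable 1: 3, 7, 1, 2, 6, 5, 4
Ranks of variable 2: 3, 4, 7, 6, 2, 5, 1
d = r₁ − r₂: 0, 3, -6, -4, 4, 0, 3
d²: 0, 9, 36, 16, 16, 0, 9; Σd² = 86
ρ = 1 − 6·86/(7·48) = 1 − 516/336 = -0.536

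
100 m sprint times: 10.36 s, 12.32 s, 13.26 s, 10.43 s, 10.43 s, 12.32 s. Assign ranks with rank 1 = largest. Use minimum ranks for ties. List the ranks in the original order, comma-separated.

6, 2, 1, 4, 4, 2

Sorted (descending): 13.26, 12.32, 12.32, 10.43, 10.43, 10.36
The 2 values of 12.32 occupy positions 2–3 → each gets rank 2.
The 2 values of 10.43 occupy positions 4–5 → each gets rank 4.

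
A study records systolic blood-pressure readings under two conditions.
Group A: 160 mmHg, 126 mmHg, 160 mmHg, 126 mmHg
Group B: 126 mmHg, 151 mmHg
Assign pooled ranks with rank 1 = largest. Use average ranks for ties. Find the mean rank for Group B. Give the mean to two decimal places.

Sorted (descending): 160, 160, 151, 126, 126, 126
The 2 values of 160 occupy positions 1–2 → average rank (1+2)/2 = 1.5.
The 3 values of 126 occupy positions 4–6 → average rank 5.
Group B values → pooled ranks: 126→5, 151→3
Mean rank = (5 + 3) / 2 = 4.00

4.00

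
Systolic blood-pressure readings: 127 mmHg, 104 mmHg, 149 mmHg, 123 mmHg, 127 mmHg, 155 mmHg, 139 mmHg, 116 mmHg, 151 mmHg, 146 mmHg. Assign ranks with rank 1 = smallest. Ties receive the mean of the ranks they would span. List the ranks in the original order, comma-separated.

Sorted (ascending): 104, 116, 123, 127, 127, 139, 146, 149, 151, 155
The 2 values of 127 occupy positions 4–5 → average rank (4+5)/2 = 4.5.

4.5, 1, 8, 3, 4.5, 10, 6, 2, 9, 7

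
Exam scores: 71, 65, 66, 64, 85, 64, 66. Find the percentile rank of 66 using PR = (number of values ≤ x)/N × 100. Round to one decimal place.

N = 7.
Strictly below 66: 3. Equal to 66: 2.
PR = 5/7 × 100 = 71.4

71.4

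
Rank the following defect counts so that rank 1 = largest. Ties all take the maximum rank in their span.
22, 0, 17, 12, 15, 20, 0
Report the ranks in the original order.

1, 7, 3, 5, 4, 2, 7

Sorted (descending): 22, 20, 17, 15, 12, 0, 0
The 2 values of 0 occupy positions 6–7 → each gets rank 7.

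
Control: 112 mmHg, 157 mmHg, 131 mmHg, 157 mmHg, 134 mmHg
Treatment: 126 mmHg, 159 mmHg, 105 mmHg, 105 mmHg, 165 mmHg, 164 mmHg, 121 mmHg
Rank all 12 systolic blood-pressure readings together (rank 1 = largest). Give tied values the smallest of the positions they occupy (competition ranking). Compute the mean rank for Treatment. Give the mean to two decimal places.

Sorted (descending): 165, 164, 159, 157, 157, 134, 131, 126, 121, 112, 105, 105
The 2 values of 157 occupy positions 4–5 → each gets rank 4.
The 2 values of 105 occupy positions 11–12 → each gets rank 11.
Treatment values → pooled ranks: 126→8, 159→3, 105→11, 105→11, 165→1, 164→2, 121→9
Mean rank = (8 + 3 + 11 + 11 + 1 + 2 + 9) / 7 = 6.43

6.43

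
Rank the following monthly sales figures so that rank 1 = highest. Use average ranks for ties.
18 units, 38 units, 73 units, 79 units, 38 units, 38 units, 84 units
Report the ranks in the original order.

Sorted (descending): 84, 79, 73, 38, 38, 38, 18
The 3 values of 38 occupy positions 4–6 → average rank 5.

7, 5, 3, 2, 5, 5, 1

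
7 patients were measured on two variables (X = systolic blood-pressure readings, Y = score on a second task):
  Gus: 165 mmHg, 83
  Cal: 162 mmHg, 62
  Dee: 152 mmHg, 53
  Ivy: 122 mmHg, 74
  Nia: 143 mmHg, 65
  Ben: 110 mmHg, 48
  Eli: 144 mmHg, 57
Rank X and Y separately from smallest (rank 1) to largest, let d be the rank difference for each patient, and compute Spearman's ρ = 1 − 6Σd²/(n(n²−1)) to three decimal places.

Ranks of variable 1: 7, 6, 5, 2, 3, 1, 4
Ranks of variable 2: 7, 4, 2, 6, 5, 1, 3
d = r₁ − r₂: 0, 2, 3, -4, -2, 0, 1
d²: 0, 4, 9, 16, 4, 0, 1; Σd² = 34
ρ = 1 − 6·34/(7·48) = 1 − 204/336 = 0.393

0.393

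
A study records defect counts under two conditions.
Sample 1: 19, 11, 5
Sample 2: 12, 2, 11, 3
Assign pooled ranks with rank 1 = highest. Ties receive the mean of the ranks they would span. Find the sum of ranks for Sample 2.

Sorted (descending): 19, 12, 11, 11, 5, 3, 2
The 2 values of 11 occupy positions 3–4 → average rank (3+4)/2 = 3.5.
Sample 2 values → pooled ranks: 12→2, 2→7, 11→3.5, 3→6
Rank sum = 2 + 7 + 3.5 + 6 = 18.5

18.5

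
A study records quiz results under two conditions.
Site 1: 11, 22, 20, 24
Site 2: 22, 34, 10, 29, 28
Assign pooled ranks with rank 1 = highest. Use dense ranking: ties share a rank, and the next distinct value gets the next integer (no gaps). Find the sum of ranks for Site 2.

19

Sorted (descending): 34, 29, 28, 24, 22, 22, 20, 11, 10
The 2 values of 22 share dense rank 5.
Remaining distinct values take the next consecutive integers.
Site 2 values → pooled ranks: 22→5, 34→1, 10→8, 29→2, 28→3
Rank sum = 5 + 1 + 8 + 2 + 3 = 19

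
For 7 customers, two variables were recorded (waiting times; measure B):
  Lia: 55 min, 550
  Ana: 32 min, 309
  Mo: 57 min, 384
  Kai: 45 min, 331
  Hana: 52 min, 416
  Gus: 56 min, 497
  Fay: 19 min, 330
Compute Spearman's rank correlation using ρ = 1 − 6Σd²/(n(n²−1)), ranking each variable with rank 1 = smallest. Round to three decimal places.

0.714

Ranks of variable 1: 5, 2, 7, 3, 4, 6, 1
Ranks of variable 2: 7, 1, 4, 3, 5, 6, 2
d = r₁ − r₂: -2, 1, 3, 0, -1, 0, -1
d²: 4, 1, 9, 0, 1, 0, 1; Σd² = 16
ρ = 1 − 6·16/(7·48) = 1 − 96/336 = 0.714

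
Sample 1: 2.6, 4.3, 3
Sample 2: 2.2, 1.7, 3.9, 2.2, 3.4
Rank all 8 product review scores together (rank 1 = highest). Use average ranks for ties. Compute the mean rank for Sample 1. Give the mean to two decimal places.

Sorted (descending): 4.3, 3.9, 3.4, 3, 2.6, 2.2, 2.2, 1.7
The 2 values of 2.2 occupy positions 6–7 → average rank (6+7)/2 = 6.5.
Sample 1 values → pooled ranks: 2.6→5, 4.3→1, 3→4
Mean rank = (5 + 1 + 4) / 3 = 3.33

3.33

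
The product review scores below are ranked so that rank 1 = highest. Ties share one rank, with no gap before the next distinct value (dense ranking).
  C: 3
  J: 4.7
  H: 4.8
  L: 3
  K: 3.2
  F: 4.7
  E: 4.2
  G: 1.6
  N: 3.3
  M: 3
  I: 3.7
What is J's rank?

Sorted (descending): 4.8, 4.7, 4.7, 4.2, 3.7, 3.3, 3.2, 3, 3, 3, 1.6
The 2 values of 4.7 share dense rank 2.
The 3 values of 3 share dense rank 7.
Remaining distinct values take the next consecutive integers.
J has value 4.7 → rank 2.

2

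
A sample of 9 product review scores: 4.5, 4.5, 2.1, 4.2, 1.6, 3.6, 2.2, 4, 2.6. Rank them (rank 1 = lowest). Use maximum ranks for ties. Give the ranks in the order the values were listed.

Sorted (ascending): 1.6, 2.1, 2.2, 2.6, 3.6, 4, 4.2, 4.5, 4.5
The 2 values of 4.5 occupy positions 8–9 → each gets rank 9.

9, 9, 2, 7, 1, 5, 3, 6, 4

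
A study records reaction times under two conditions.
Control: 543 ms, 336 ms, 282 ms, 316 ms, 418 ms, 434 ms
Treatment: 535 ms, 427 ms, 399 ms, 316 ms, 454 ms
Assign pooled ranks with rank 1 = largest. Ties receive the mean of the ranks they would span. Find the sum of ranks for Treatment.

26.5

Sorted (descending): 543, 535, 454, 434, 427, 418, 399, 336, 316, 316, 282
The 2 values of 316 occupy positions 9–10 → average rank (9+10)/2 = 9.5.
Treatment values → pooled ranks: 535→2, 427→5, 399→7, 316→9.5, 454→3
Rank sum = 2 + 5 + 7 + 9.5 + 3 = 26.5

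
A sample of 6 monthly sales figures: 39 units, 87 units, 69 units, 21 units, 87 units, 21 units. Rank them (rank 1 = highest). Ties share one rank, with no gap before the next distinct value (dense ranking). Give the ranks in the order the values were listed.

3, 1, 2, 4, 1, 4

Sorted (descending): 87, 87, 69, 39, 21, 21
The 2 values of 87 share dense rank 1.
The 2 values of 21 share dense rank 4.
Remaining distinct values take the next consecutive integers.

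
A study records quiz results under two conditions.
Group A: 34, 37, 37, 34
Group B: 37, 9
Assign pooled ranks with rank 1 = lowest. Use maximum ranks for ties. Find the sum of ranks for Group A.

18

Sorted (ascending): 9, 34, 34, 37, 37, 37
The 2 values of 34 occupy positions 2–3 → each gets rank 3.
The 3 values of 37 occupy positions 4–6 → each gets rank 6.
Group A values → pooled ranks: 34→3, 37→6, 37→6, 34→3
Rank sum = 3 + 6 + 6 + 3 = 18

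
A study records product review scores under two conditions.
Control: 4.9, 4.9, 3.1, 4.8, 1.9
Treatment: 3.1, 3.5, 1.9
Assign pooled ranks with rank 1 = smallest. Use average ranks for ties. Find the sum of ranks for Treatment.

Sorted (ascending): 1.9, 1.9, 3.1, 3.1, 3.5, 4.8, 4.9, 4.9
The 2 values of 1.9 occupy positions 1–2 → average rank (1+2)/2 = 1.5.
The 2 values of 3.1 occupy positions 3–4 → average rank (3+4)/2 = 3.5.
The 2 values of 4.9 occupy positions 7–8 → average rank (7+8)/2 = 7.5.
Treatment values → pooled ranks: 3.1→3.5, 3.5→5, 1.9→1.5
Rank sum = 3.5 + 5 + 1.5 = 10

10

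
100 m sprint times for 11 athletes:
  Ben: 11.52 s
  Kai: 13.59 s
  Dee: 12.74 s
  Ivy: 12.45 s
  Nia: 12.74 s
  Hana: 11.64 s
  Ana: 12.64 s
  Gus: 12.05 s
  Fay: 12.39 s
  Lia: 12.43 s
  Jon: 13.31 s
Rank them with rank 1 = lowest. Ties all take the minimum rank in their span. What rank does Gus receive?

3

Sorted (ascending): 11.52, 11.64, 12.05, 12.39, 12.43, 12.45, 12.64, 12.74, 12.74, 13.31, 13.59
The 2 values of 12.74 occupy positions 8–9 → each gets rank 8.
Gus has value 12.05 s → rank 3.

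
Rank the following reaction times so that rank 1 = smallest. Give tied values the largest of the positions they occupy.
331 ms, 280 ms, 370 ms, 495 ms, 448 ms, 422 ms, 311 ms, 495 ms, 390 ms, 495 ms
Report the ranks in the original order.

Sorted (ascending): 280, 311, 331, 370, 390, 422, 448, 495, 495, 495
The 3 values of 495 occupy positions 8–10 → each gets rank 10.

3, 1, 4, 10, 7, 6, 2, 10, 5, 10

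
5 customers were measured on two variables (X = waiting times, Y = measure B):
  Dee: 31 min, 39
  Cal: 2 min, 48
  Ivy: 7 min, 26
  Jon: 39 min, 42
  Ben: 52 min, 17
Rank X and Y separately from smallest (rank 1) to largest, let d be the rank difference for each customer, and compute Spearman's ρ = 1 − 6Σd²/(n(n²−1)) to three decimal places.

-0.600

Ranks of variable 1: 3, 1, 2, 4, 5
Ranks of variable 2: 3, 5, 2, 4, 1
d = r₁ − r₂: 0, -4, 0, 0, 4
d²: 0, 16, 0, 0, 16; Σd² = 32
ρ = 1 − 6·32/(5·24) = 1 − 192/120 = -0.600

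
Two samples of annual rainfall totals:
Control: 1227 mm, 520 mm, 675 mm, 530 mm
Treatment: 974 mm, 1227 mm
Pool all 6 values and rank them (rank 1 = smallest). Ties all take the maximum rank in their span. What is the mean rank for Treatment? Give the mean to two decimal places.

5.00

Sorted (ascending): 520, 530, 675, 974, 1227, 1227
The 2 values of 1227 occupy positions 5–6 → each gets rank 6.
Treatment values → pooled ranks: 974→4, 1227→6
Mean rank = (4 + 6) / 2 = 5.00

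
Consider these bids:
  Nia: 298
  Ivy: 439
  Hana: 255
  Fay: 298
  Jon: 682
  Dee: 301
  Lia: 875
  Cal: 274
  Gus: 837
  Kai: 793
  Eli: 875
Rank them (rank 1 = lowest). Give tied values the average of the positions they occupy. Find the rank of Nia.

Sorted (ascending): 255, 274, 298, 298, 301, 439, 682, 793, 837, 875, 875
The 2 values of 298 occupy positions 3–4 → average rank (3+4)/2 = 3.5.
The 2 values of 875 occupy positions 10–11 → average rank (10+11)/2 = 10.5.
Nia has value 298 → rank 3.5.

3.5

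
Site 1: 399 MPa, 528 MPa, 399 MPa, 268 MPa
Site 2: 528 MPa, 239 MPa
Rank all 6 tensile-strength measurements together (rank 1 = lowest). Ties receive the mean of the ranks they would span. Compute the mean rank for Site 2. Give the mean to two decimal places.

3.25

Sorted (ascending): 239, 268, 399, 399, 528, 528
The 2 values of 399 occupy positions 3–4 → average rank (3+4)/2 = 3.5.
The 2 values of 528 occupy positions 5–6 → average rank (5+6)/2 = 5.5.
Site 2 values → pooled ranks: 528→5.5, 239→1
Mean rank = (5.5 + 1) / 2 = 3.25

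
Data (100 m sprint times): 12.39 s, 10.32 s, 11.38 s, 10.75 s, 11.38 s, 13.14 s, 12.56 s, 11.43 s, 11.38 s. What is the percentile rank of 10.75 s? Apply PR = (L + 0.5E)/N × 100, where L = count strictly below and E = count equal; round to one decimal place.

N = 9.
Strictly below 10.75: 1. Equal to 10.75: 1.
PR = (1 + 0.5·1)/9 × 100 = 16.7

16.7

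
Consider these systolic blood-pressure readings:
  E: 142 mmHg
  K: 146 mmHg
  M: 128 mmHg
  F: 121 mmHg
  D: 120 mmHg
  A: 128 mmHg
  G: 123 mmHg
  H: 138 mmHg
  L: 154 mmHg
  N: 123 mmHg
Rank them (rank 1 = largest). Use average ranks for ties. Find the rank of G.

7.5

Sorted (descending): 154, 146, 142, 138, 128, 128, 123, 123, 121, 120
The 2 values of 128 occupy positions 5–6 → average rank (5+6)/2 = 5.5.
The 2 values of 123 occupy positions 7–8 → average rank (7+8)/2 = 7.5.
G has value 123 mmHg → rank 7.5.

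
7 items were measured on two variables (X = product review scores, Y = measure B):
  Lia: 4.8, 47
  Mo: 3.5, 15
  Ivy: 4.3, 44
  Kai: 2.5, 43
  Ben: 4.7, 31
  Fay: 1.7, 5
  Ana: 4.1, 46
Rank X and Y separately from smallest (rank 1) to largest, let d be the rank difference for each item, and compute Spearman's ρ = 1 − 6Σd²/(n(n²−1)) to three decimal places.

Ranks of variable 1: 7, 3, 5, 2, 6, 1, 4
Ranks of variable 2: 7, 2, 5, 4, 3, 1, 6
d = r₁ − r₂: 0, 1, 0, -2, 3, 0, -2
d²: 0, 1, 0, 4, 9, 0, 4; Σd² = 18
ρ = 1 − 6·18/(7·48) = 1 − 108/336 = 0.679

0.679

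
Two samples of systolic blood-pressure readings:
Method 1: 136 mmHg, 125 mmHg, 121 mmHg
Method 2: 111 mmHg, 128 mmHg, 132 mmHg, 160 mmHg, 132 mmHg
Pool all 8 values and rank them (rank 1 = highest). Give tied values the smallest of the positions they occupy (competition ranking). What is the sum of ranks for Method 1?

Sorted (descending): 160, 136, 132, 132, 128, 125, 121, 111
The 2 values of 132 occupy positions 3–4 → each gets rank 3.
Method 1 values → pooled ranks: 136→2, 125→6, 121→7
Rank sum = 2 + 6 + 7 = 15

15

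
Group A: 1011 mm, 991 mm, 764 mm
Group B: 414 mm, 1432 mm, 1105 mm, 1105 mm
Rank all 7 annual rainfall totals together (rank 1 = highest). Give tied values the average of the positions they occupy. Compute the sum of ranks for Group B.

Sorted (descending): 1432, 1105, 1105, 1011, 991, 764, 414
The 2 values of 1105 occupy positions 2–3 → average rank (2+3)/2 = 2.5.
Group B values → pooled ranks: 414→7, 1432→1, 1105→2.5, 1105→2.5
Rank sum = 7 + 1 + 2.5 + 2.5 = 13

13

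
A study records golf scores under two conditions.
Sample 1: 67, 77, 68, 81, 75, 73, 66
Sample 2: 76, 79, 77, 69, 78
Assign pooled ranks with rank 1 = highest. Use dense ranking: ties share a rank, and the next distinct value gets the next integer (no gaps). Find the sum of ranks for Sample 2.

22

Sorted (descending): 81, 79, 78, 77, 77, 76, 75, 73, 69, 68, 67, 66
The 2 values of 77 share dense rank 4.
Remaining distinct values take the next consecutive integers.
Sample 2 values → pooled ranks: 76→5, 79→2, 77→4, 69→8, 78→3
Rank sum = 5 + 2 + 4 + 8 + 3 = 22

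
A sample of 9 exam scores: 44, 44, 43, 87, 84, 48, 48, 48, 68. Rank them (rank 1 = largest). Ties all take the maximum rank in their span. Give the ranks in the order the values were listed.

8, 8, 9, 1, 2, 6, 6, 6, 3

Sorted (descending): 87, 84, 68, 48, 48, 48, 44, 44, 43
The 3 values of 48 occupy positions 4–6 → each gets rank 6.
The 2 values of 44 occupy positions 7–8 → each gets rank 8.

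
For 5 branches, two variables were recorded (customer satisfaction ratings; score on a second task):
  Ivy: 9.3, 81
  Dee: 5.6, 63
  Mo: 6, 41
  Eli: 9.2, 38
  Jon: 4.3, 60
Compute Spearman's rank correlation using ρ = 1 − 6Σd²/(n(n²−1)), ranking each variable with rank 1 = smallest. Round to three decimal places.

Ranks of variable 1: 5, 2, 3, 4, 1
Ranks of variable 2: 5, 4, 2, 1, 3
d = r₁ − r₂: 0, -2, 1, 3, -2
d²: 0, 4, 1, 9, 4; Σd² = 18
ρ = 1 − 6·18/(5·24) = 1 − 108/120 = 0.100

0.100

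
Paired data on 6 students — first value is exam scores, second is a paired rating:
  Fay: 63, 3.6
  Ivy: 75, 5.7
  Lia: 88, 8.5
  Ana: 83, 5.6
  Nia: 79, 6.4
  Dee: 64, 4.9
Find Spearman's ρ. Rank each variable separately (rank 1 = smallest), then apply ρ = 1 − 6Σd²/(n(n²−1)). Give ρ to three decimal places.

Ranks of variable 1: 1, 3, 6, 5, 4, 2
Ranks of variable 2: 1, 4, 6, 3, 5, 2
d = r₁ − r₂: 0, -1, 0, 2, -1, 0
d²: 0, 1, 0, 4, 1, 0; Σd² = 6
ρ = 1 − 6·6/(6·35) = 1 − 36/210 = 0.829

0.829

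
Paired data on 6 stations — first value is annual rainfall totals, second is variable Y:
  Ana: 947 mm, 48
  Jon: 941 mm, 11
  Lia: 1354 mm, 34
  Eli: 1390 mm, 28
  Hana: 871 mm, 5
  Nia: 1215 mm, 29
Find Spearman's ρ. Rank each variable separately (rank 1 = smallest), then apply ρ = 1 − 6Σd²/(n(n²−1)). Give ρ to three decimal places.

0.486

Ranks of variable 1: 3, 2, 5, 6, 1, 4
Ranks of variable 2: 6, 2, 5, 3, 1, 4
d = r₁ − r₂: -3, 0, 0, 3, 0, 0
d²: 9, 0, 0, 9, 0, 0; Σd² = 18
ρ = 1 − 6·18/(6·35) = 1 − 108/210 = 0.486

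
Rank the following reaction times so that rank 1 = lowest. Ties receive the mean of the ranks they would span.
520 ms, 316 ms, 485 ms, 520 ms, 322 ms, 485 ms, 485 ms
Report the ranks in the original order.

Sorted (ascending): 316, 322, 485, 485, 485, 520, 520
The 3 values of 485 occupy positions 3–5 → average rank 4.
The 2 values of 520 occupy positions 6–7 → average rank (6+7)/2 = 6.5.

6.5, 1, 4, 6.5, 2, 4, 4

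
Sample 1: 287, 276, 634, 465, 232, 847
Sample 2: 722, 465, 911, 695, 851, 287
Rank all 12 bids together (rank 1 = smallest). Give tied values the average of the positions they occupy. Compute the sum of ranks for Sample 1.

29

Sorted (ascending): 232, 276, 287, 287, 465, 465, 634, 695, 722, 847, 851, 911
The 2 values of 287 occupy positions 3–4 → average rank (3+4)/2 = 3.5.
The 2 values of 465 occupy positions 5–6 → average rank (5+6)/2 = 5.5.
Sample 1 values → pooled ranks: 287→3.5, 276→2, 634→7, 465→5.5, 232→1, 847→10
Rank sum = 3.5 + 2 + 7 + 5.5 + 1 + 10 = 29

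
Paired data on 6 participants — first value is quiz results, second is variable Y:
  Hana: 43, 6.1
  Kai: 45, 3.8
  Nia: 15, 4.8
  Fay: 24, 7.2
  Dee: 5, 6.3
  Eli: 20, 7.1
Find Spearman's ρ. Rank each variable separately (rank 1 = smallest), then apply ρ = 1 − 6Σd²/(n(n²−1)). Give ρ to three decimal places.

-0.314

Ranks of variable 1: 5, 6, 2, 4, 1, 3
Ranks of variable 2: 3, 1, 2, 6, 4, 5
d = r₁ − r₂: 2, 5, 0, -2, -3, -2
d²: 4, 25, 0, 4, 9, 4; Σd² = 46
ρ = 1 − 6·46/(6·35) = 1 − 276/210 = -0.314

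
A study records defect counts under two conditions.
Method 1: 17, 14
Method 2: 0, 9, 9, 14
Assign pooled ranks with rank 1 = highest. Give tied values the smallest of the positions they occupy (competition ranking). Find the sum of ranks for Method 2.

16

Sorted (descending): 17, 14, 14, 9, 9, 0
The 2 values of 14 occupy positions 2–3 → each gets rank 2.
The 2 values of 9 occupy positions 4–5 → each gets rank 4.
Method 2 values → pooled ranks: 0→6, 9→4, 9→4, 14→2
Rank sum = 6 + 4 + 4 + 2 = 16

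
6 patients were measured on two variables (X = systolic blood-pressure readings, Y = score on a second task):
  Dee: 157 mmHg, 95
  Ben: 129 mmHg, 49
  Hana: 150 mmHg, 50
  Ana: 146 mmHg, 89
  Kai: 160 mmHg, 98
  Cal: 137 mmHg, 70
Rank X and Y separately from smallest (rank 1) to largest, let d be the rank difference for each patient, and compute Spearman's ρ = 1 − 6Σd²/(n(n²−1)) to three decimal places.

0.829

Ranks of variable 1: 5, 1, 4, 3, 6, 2
Ranks of variable 2: 5, 1, 2, 4, 6, 3
d = r₁ − r₂: 0, 0, 2, -1, 0, -1
d²: 0, 0, 4, 1, 0, 1; Σd² = 6
ρ = 1 − 6·6/(6·35) = 1 − 36/210 = 0.829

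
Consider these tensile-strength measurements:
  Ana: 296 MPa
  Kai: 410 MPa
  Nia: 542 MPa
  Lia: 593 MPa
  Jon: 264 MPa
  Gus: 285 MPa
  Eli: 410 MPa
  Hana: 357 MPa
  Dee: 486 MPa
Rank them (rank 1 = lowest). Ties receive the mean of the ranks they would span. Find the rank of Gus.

Sorted (ascending): 264, 285, 296, 357, 410, 410, 486, 542, 593
The 2 values of 410 occupy positions 5–6 → average rank (5+6)/2 = 5.5.
Gus has value 285 MPa → rank 2.

2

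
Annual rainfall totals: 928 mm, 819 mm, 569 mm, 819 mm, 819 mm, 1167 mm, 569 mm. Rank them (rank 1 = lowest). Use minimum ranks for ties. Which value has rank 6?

Sorted (ascending): 569, 569, 819, 819, 819, 928, 1167
The 2 values of 569 occupy positions 1–2 → each gets rank 1.
The 3 values of 819 occupy positions 3–5 → each gets rank 3.
Rank 6 → value 928.

928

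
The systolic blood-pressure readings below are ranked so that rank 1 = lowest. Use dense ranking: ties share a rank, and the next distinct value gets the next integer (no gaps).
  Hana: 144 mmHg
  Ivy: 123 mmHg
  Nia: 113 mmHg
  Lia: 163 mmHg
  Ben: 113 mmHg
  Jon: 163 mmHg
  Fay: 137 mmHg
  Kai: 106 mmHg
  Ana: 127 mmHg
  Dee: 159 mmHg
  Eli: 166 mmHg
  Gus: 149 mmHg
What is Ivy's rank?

3

Sorted (ascending): 106, 113, 113, 123, 127, 137, 144, 149, 159, 163, 163, 166
The 2 values of 113 share dense rank 2.
The 2 values of 163 share dense rank 9.
Remaining distinct values take the next consecutive integers.
Ivy has value 123 mmHg → rank 3.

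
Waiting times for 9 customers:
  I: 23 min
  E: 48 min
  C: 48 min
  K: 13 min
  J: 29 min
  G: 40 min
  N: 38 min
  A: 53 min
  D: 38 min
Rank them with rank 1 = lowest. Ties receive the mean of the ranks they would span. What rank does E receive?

7.5

Sorted (ascending): 13, 23, 29, 38, 38, 40, 48, 48, 53
The 2 values of 38 occupy positions 4–5 → average rank (4+5)/2 = 4.5.
The 2 values of 48 occupy positions 7–8 → average rank (7+8)/2 = 7.5.
E has value 48 min → rank 7.5.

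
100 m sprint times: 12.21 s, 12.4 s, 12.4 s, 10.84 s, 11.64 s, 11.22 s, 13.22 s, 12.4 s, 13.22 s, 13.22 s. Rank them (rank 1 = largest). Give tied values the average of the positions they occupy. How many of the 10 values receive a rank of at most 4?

3

Sorted (descending): 13.22, 13.22, 13.22, 12.4, 12.4, 12.4, 12.21, 11.64, 11.22, 10.84
The 3 values of 13.22 occupy positions 1–3 → average rank 2.
The 3 values of 12.4 occupy positions 4–6 → average rank 5.
Ranks ≤ 4: {2, 2, 2} → 3 values.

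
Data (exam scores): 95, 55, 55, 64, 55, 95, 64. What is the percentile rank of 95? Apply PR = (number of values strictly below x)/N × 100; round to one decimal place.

71.4

N = 7.
Strictly below 95: 5. Equal to 95: 2.
PR = 5/7 × 100 = 71.4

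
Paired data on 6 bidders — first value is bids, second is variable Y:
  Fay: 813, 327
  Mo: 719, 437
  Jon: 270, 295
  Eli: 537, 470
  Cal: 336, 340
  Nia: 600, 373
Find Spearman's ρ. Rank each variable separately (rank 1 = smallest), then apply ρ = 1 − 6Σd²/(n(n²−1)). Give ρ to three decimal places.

Ranks of variable 1: 6, 5, 1, 3, 2, 4
Ranks of variable 2: 2, 5, 1, 6, 3, 4
d = r₁ − r₂: 4, 0, 0, -3, -1, 0
d²: 16, 0, 0, 9, 1, 0; Σd² = 26
ρ = 1 − 6·26/(6·35) = 1 − 156/210 = 0.257

0.257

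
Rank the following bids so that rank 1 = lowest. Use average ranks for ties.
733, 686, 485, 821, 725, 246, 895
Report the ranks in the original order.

5, 3, 2, 6, 4, 1, 7

Sorted (ascending): 246, 485, 686, 725, 733, 821, 895
No ties — each value takes its position as its rank.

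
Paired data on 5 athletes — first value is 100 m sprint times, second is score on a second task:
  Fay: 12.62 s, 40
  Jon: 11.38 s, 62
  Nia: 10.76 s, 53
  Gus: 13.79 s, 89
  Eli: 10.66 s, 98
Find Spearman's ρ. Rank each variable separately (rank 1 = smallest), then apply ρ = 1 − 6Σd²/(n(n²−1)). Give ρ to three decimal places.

-0.300

Ranks of variable 1: 4, 3, 2, 5, 1
Ranks of variable 2: 1, 3, 2, 4, 5
d = r₁ − r₂: 3, 0, 0, 1, -4
d²: 9, 0, 0, 1, 16; Σd² = 26
ρ = 1 − 6·26/(5·24) = 1 − 156/120 = -0.300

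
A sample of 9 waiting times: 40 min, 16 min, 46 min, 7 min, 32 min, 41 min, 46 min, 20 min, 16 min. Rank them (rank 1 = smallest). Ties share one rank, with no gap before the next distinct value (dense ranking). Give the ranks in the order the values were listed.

Sorted (ascending): 7, 16, 16, 20, 32, 40, 41, 46, 46
The 2 values of 16 share dense rank 2.
The 2 values of 46 share dense rank 7.
Remaining distinct values take the next consecutive integers.

5, 2, 7, 1, 4, 6, 7, 3, 2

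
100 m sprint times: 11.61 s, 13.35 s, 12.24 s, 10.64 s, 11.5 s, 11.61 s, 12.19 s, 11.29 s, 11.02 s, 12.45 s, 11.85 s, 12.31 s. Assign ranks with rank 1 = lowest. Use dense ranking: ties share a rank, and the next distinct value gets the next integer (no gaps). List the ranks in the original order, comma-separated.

Sorted (ascending): 10.64, 11.02, 11.29, 11.5, 11.61, 11.61, 11.85, 12.19, 12.24, 12.31, 12.45, 13.35
The 2 values of 11.61 share dense rank 5.
Remaining distinct values take the next consecutive integers.

5, 11, 8, 1, 4, 5, 7, 3, 2, 10, 6, 9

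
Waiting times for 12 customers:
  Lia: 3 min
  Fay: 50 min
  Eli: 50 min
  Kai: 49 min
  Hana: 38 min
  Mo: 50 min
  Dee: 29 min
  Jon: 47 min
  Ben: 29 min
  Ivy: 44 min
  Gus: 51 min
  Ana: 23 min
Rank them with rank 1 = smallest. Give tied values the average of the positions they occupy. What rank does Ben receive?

Sorted (ascending): 3, 23, 29, 29, 38, 44, 47, 49, 50, 50, 50, 51
The 2 values of 29 occupy positions 3–4 → average rank (3+4)/2 = 3.5.
The 3 values of 50 occupy positions 9–11 → average rank 10.
Ben has value 29 min → rank 3.5.

3.5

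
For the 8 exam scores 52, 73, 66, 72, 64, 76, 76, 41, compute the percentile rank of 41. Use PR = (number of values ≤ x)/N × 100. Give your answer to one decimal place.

N = 8.
Strictly below 41: 0. Equal to 41: 1.
PR = 1/8 × 100 = 12.5

12.5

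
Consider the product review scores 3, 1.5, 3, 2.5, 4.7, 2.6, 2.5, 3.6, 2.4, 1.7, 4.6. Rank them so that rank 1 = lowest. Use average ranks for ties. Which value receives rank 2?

1.7

Sorted (ascending): 1.5, 1.7, 2.4, 2.5, 2.5, 2.6, 3, 3, 3.6, 4.6, 4.7
The 2 values of 2.5 occupy positions 4–5 → average rank (4+5)/2 = 4.5.
The 2 values of 3 occupy positions 7–8 → average rank (7+8)/2 = 7.5.
Rank 2 → value 1.7.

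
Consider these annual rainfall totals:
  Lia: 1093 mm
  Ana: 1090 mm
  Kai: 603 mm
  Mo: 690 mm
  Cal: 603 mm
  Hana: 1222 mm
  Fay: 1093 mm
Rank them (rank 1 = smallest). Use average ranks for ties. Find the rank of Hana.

7

Sorted (ascending): 603, 603, 690, 1090, 1093, 1093, 1222
The 2 values of 603 occupy positions 1–2 → average rank (1+2)/2 = 1.5.
The 2 values of 1093 occupy positions 5–6 → average rank (5+6)/2 = 5.5.
Hana has value 1222 mm → rank 7.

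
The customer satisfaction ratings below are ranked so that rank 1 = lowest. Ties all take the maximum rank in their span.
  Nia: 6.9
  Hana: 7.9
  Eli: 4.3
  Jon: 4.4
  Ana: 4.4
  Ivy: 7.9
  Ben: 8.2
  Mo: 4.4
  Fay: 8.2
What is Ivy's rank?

7

Sorted (ascending): 4.3, 4.4, 4.4, 4.4, 6.9, 7.9, 7.9, 8.2, 8.2
The 3 values of 4.4 occupy positions 2–4 → each gets rank 4.
The 2 values of 7.9 occupy positions 6–7 → each gets rank 7.
The 2 values of 8.2 occupy positions 8–9 → each gets rank 9.
Ivy has value 7.9 → rank 7.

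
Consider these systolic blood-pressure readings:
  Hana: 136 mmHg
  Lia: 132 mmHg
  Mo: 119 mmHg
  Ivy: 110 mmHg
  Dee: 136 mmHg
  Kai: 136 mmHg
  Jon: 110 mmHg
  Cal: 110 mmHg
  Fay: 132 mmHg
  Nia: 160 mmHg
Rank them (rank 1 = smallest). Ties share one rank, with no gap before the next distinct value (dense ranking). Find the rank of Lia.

3

Sorted (ascending): 110, 110, 110, 119, 132, 132, 136, 136, 136, 160
The 3 values of 110 share dense rank 1.
The 2 values of 132 share dense rank 3.
The 3 values of 136 share dense rank 4.
Remaining distinct values take the next consecutive integers.
Lia has value 132 mmHg → rank 3.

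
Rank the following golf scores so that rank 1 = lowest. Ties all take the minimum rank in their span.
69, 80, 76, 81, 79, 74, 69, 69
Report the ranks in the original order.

1, 7, 5, 8, 6, 4, 1, 1

Sorted (ascending): 69, 69, 69, 74, 76, 79, 80, 81
The 3 values of 69 occupy positions 1–3 → each gets rank 1.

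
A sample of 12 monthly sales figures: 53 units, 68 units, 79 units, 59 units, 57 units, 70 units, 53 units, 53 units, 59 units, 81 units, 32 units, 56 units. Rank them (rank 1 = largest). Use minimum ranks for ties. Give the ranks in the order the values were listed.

Sorted (descending): 81, 79, 70, 68, 59, 59, 57, 56, 53, 53, 53, 32
The 2 values of 59 occupy positions 5–6 → each gets rank 5.
The 3 values of 53 occupy positions 9–11 → each gets rank 9.

9, 4, 2, 5, 7, 3, 9, 9, 5, 1, 12, 8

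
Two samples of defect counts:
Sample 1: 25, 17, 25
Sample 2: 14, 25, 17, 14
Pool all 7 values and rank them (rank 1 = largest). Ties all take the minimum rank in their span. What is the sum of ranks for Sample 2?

17

Sorted (descending): 25, 25, 25, 17, 17, 14, 14
The 3 values of 25 occupy positions 1–3 → each gets rank 1.
The 2 values of 17 occupy positions 4–5 → each gets rank 4.
The 2 values of 14 occupy positions 6–7 → each gets rank 6.
Sample 2 values → pooled ranks: 14→6, 25→1, 17→4, 14→6
Rank sum = 6 + 1 + 4 + 6 = 17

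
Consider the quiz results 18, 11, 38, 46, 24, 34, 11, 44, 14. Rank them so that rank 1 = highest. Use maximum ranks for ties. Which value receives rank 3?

Sorted (descending): 46, 44, 38, 34, 24, 18, 14, 11, 11
The 2 values of 11 occupy positions 8–9 → each gets rank 9.
Rank 3 → value 38.

38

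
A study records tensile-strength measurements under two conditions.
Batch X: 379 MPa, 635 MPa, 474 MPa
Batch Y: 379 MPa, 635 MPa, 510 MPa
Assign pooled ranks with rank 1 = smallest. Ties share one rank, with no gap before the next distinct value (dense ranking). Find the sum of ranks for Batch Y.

Sorted (ascending): 379, 379, 474, 510, 635, 635
The 2 values of 379 share dense rank 1.
The 2 values of 635 share dense rank 4.
Remaining distinct values take the next consecutive integers.
Batch Y values → pooled ranks: 379→1, 635→4, 510→3
Rank sum = 1 + 4 + 3 = 8

8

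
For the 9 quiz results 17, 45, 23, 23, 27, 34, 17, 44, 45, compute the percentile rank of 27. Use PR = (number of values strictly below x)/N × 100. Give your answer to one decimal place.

N = 9.
Strictly below 27: 4. Equal to 27: 1.
PR = 4/9 × 100 = 44.4

44.4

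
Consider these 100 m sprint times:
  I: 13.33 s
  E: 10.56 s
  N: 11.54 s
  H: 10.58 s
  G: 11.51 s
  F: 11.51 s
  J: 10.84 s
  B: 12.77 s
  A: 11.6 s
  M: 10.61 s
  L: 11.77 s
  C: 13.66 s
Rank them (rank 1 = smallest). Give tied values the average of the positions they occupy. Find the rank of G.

Sorted (ascending): 10.56, 10.58, 10.61, 10.84, 11.51, 11.51, 11.54, 11.6, 11.77, 12.77, 13.33, 13.66
The 2 values of 11.51 occupy positions 5–6 → average rank (5+6)/2 = 5.5.
G has value 11.51 s → rank 5.5.

5.5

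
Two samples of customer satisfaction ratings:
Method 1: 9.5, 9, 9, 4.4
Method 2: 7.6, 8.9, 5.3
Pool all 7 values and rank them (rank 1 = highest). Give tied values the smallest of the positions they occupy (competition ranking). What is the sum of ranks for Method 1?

12

Sorted (descending): 9.5, 9, 9, 8.9, 7.6, 5.3, 4.4
The 2 values of 9 occupy positions 2–3 → each gets rank 2.
Method 1 values → pooled ranks: 9.5→1, 9→2, 9→2, 4.4→7
Rank sum = 1 + 2 + 2 + 7 = 12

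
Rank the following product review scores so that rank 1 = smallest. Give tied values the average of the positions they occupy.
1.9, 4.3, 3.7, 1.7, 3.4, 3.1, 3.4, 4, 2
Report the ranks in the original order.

Sorted (ascending): 1.7, 1.9, 2, 3.1, 3.4, 3.4, 3.7, 4, 4.3
The 2 values of 3.4 occupy positions 5–6 → average rank (5+6)/2 = 5.5.

2, 9, 7, 1, 5.5, 4, 5.5, 8, 3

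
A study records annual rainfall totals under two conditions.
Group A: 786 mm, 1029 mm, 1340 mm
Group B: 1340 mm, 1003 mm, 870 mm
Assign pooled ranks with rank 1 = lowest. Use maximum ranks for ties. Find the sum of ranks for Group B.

Sorted (ascending): 786, 870, 1003, 1029, 1340, 1340
The 2 values of 1340 occupy positions 5–6 → each gets rank 6.
Group B values → pooled ranks: 1340→6, 1003→3, 870→2
Rank sum = 6 + 3 + 2 = 11

11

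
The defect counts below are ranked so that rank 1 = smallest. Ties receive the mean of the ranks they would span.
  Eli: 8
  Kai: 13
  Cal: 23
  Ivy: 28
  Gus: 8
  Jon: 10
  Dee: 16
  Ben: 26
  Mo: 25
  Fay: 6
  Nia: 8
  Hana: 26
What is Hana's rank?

Sorted (ascending): 6, 8, 8, 8, 10, 13, 16, 23, 25, 26, 26, 28
The 3 values of 8 occupy positions 2–4 → average rank 3.
The 2 values of 26 occupy positions 10–11 → average rank (10+11)/2 = 10.5.
Hana has value 26 → rank 10.5.

10.5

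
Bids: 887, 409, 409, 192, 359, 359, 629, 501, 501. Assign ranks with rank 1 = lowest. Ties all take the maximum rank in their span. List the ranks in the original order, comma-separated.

Sorted (ascending): 192, 359, 359, 409, 409, 501, 501, 629, 887
The 2 values of 359 occupy positions 2–3 → each gets rank 3.
The 2 values of 409 occupy positions 4–5 → each gets rank 5.
The 2 values of 501 occupy positions 6–7 → each gets rank 7.

9, 5, 5, 1, 3, 3, 8, 7, 7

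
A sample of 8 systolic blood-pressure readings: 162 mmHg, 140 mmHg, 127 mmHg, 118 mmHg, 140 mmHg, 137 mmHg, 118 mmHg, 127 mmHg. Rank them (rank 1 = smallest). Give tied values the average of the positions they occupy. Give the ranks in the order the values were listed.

8, 6.5, 3.5, 1.5, 6.5, 5, 1.5, 3.5

Sorted (ascending): 118, 118, 127, 127, 137, 140, 140, 162
The 2 values of 118 occupy positions 1–2 → average rank (1+2)/2 = 1.5.
The 2 values of 127 occupy positions 3–4 → average rank (3+4)/2 = 3.5.
The 2 values of 140 occupy positions 6–7 → average rank (6+7)/2 = 6.5.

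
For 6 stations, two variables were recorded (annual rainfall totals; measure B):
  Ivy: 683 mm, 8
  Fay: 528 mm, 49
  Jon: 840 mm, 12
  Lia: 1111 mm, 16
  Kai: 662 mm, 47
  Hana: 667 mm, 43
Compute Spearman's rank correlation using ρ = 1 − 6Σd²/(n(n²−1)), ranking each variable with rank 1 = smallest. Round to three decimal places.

Ranks of variable 1: 4, 1, 5, 6, 2, 3
Ranks of variable 2: 1, 6, 2, 3, 5, 4
d = r₁ − r₂: 3, -5, 3, 3, -3, -1
d²: 9, 25, 9, 9, 9, 1; Σd² = 62
ρ = 1 − 6·62/(6·35) = 1 − 372/210 = -0.771

-0.771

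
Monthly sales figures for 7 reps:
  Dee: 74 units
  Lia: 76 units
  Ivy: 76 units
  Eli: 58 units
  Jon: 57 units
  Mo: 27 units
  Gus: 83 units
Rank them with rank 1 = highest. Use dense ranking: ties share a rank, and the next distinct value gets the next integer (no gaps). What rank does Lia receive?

Sorted (descending): 83, 76, 76, 74, 58, 57, 27
The 2 values of 76 share dense rank 2.
Remaining distinct values take the next consecutive integers.
Lia has value 76 units → rank 2.

2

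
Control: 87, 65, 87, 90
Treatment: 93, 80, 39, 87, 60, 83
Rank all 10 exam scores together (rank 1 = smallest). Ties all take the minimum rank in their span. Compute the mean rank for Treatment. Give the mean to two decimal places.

4.67

Sorted (ascending): 39, 60, 65, 80, 83, 87, 87, 87, 90, 93
The 3 values of 87 occupy positions 6–8 → each gets rank 6.
Treatment values → pooled ranks: 93→10, 80→4, 39→1, 87→6, 60→2, 83→5
Mean rank = (10 + 4 + 1 + 6 + 2 + 5) / 6 = 4.67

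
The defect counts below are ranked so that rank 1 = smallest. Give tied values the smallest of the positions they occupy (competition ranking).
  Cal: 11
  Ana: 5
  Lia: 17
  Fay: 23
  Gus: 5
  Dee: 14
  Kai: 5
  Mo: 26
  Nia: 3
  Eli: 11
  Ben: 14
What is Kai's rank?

2

Sorted (ascending): 3, 5, 5, 5, 11, 11, 14, 14, 17, 23, 26
The 3 values of 5 occupy positions 2–4 → each gets rank 2.
The 2 values of 11 occupy positions 5–6 → each gets rank 5.
The 2 values of 14 occupy positions 7–8 → each gets rank 7.
Kai has value 5 → rank 2.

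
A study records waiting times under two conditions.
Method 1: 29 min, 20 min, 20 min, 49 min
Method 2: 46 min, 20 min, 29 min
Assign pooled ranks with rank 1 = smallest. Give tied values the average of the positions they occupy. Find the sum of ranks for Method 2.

Sorted (ascending): 20, 20, 20, 29, 29, 46, 49
The 3 values of 20 occupy positions 1–3 → average rank 2.
The 2 values of 29 occupy positions 4–5 → average rank (4+5)/2 = 4.5.
Method 2 values → pooled ranks: 46→6, 20→2, 29→4.5
Rank sum = 6 + 2 + 4.5 = 12.5

12.5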